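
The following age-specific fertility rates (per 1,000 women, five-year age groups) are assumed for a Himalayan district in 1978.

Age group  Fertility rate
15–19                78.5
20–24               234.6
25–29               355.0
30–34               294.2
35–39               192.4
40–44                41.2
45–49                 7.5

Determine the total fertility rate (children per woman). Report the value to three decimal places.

6.017

Sum of ASFRs = 78.5 + 234.6 + 355.0 + 294.2 + 192.4 + 41.2 + 7.5 = 1203.4
TFR = 5 × 1203.4 / 1000 = 6.017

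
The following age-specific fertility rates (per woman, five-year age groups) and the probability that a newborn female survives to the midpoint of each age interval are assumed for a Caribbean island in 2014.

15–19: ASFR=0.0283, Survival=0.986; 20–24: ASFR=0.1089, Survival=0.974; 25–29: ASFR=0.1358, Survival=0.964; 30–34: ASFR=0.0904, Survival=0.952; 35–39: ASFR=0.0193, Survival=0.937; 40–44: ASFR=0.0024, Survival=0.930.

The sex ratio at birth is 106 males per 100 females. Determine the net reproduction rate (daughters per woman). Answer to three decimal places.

0.901

Proportion female at birth = 100 / (100 + 106) = 0.48544.
Survival-weighted fertility by age (5·fₓ·Sₓ):
  15–19: 5 × 0.0283 × 0.986 = 0.13952
  20–24: 5 × 0.1089 × 0.974 = 0.53034
  25–29: 5 × 0.1358 × 0.964 = 0.65456
  30–34: 5 × 0.0904 × 0.952 = 0.43030
  35–39: 5 × 0.0193 × 0.937 = 0.09042
  40–44: 5 × 0.0024 × 0.930 = 0.01116
Sum = 1.85630
NRR = 0.48544 × 1.85630 = 0.90112
NRR < 1, so the cohort does not fully replace itself.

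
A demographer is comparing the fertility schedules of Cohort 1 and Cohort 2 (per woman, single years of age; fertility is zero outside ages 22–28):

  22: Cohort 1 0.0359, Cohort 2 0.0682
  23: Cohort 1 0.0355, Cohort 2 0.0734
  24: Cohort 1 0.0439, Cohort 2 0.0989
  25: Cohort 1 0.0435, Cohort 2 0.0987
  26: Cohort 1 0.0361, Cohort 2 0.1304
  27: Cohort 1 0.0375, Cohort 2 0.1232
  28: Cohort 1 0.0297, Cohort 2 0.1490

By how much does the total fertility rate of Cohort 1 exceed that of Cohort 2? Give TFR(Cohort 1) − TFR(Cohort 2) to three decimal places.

-0.480

Cohort 1:
  Sum of ASFRs = 0.0359 + 0.0355 + 0.0439 + 0.0435 + 0.0361 + 0.0375 + 0.0297 = 0.2621
  TFR = 0.2621
Cohort 2:
  Sum of ASFRs = 0.0682 + 0.0734 + 0.0989 + 0.0987 + 0.1304 + 0.1232 + 0.1490 = 0.7418
  TFR = 0.7418
Difference = 0.2621 − 0.7418 = -0.4797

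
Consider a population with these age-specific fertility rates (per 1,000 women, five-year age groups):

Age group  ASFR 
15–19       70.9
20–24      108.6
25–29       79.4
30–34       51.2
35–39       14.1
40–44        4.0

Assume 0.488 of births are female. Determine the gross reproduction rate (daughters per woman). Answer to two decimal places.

0.80

Proportion female at birth = 0.488.
Sum of ASFRs = 70.9 + 108.6 + 79.4 + 51.2 + 14.1 + 4.0 = 328.2
TFR = 5 × 328.2 / 1000 = 1.641
GRR = 0.488 × 1.641 = 0.80081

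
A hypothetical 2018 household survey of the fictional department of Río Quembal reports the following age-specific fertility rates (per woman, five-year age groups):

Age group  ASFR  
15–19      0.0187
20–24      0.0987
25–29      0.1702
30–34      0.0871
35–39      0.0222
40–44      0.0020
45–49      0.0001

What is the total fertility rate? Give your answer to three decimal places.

Sum of ASFRs = 0.0187 + 0.0987 + 0.1702 + 0.0871 + 0.0222 + 0.0020 + 0.0001 = 0.3990
TFR = 5 × 0.3990 = 1.995

1.995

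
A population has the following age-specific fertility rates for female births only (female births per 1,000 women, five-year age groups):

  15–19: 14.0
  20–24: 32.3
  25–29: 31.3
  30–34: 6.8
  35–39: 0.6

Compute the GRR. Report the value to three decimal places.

0.425

Sum of female ASFRs = 14.0 + 32.3 + 31.3 + 6.8 + 0.6 = 85.0
GRR = 5 × 85.0 / 1000 = 0.425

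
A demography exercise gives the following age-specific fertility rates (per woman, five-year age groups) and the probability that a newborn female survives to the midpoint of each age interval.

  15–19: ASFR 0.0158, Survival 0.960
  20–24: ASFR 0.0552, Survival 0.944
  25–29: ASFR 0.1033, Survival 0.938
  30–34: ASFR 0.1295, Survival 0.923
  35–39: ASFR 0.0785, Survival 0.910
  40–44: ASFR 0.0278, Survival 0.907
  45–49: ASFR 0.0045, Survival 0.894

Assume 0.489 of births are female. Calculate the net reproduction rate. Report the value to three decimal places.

Proportion female at birth = 0.489.
Each age group contributes 5 × ASFR × survival:
  15–19: 5 × 0.0158 × 0.960 = 0.07584
  20–24: 5 × 0.0552 × 0.944 = 0.26054
  25–29: 5 × 0.1033 × 0.938 = 0.48448
  30–34: 5 × 0.1295 × 0.923 = 0.59764
  35–39: 5 × 0.0785 × 0.910 = 0.35718
  40–44: 5 × 0.0278 × 0.907 = 0.12607
  45–49: 5 × 0.0045 × 0.894 = 0.02012
Sum = 1.92187
NRR = 0.489 × 1.92187 = 0.93979

0.940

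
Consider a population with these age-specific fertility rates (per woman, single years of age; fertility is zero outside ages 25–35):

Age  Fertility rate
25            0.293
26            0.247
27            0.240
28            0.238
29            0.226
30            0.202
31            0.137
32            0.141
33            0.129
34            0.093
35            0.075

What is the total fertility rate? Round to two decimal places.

Sum of ASFRs = 0.293 + 0.247 + 0.240 + 0.238 + 0.226 + 0.202 + 0.137 + 0.141 + 0.129 + 0.093 + 0.075 = 2.021
TFR = 2.021

2.02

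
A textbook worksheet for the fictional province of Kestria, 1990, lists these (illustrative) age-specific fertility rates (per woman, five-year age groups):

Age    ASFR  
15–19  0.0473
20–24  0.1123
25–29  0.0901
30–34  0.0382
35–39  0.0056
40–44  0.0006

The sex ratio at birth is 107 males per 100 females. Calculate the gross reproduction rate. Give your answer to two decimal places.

Proportion female at birth = 100 / (100 + 107) = 0.48309.
Sum of ASFRs = 0.0473 + 0.1123 + 0.0901 + 0.0382 + 0.0056 + 0.0006 = 0.2941
TFR = 5 × 0.2941 = 1.4705
GRR = 0.48309 × 1.4705 = 0.71038

0.71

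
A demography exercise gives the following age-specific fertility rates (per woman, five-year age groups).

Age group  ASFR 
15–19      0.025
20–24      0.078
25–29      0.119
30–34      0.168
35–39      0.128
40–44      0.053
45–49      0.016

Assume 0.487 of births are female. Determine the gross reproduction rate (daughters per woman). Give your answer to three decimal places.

1.429

Proportion female at birth = 0.487.
Sum of ASFRs = 0.025 + 0.078 + 0.119 + 0.168 + 0.128 + 0.053 + 0.016 = 0.587
TFR = 5 × 0.587 = 2.935
GRR = 0.487 × 2.935 = 1.42935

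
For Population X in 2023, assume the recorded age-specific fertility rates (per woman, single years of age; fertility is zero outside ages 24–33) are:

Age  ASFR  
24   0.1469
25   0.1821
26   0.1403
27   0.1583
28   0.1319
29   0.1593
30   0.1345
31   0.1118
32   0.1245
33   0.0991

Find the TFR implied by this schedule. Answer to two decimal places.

1.39

Sum of ASFRs = 0.1469 + 0.1821 + 0.1403 + 0.1583 + 0.1319 + 0.1593 + 0.1345 + 0.1118 + 0.1245 + 0.0991 = 1.3887
TFR = 1.3887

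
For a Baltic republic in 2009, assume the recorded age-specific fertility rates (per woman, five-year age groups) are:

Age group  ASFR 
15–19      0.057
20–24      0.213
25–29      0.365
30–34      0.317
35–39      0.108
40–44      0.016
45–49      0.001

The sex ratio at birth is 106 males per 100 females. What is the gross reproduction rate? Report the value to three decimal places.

Proportion female at birth = 100 / (100 + 106) = 0.48544.
Sum of ASFRs = 0.057 + 0.213 + 0.365 + 0.317 + 0.108 + 0.016 + 0.001 = 1.077
TFR = 5 × 1.077 = 5.385
GRR = 0.48544 × 5.385 = 2.61409

2.614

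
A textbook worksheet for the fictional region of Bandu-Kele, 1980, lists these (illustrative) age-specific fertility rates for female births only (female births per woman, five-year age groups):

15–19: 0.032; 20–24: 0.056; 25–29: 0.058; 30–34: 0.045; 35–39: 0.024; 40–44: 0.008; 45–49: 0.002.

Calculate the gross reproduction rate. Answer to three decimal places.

Sum of female ASFRs = 0.032 + 0.056 + 0.058 + 0.045 + 0.024 + 0.008 + 0.002 = 0.225
GRR = 5 × 0.225 = 1.125

1.125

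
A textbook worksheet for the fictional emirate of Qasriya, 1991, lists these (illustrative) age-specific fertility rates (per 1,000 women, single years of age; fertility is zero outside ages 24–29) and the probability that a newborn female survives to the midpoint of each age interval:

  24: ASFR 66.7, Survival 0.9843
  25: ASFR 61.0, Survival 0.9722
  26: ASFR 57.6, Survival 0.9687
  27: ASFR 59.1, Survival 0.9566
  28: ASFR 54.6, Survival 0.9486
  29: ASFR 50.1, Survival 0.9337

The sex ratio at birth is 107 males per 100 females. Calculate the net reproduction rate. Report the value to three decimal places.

0.162

Proportion female at birth = 100 / (100 + 107) = 0.48309.
Per-age-group product (1 × ASFR × survival probability):
  24: 1 × 66.7/1000 × 0.9843 = 0.06565
  25: 1 × 61.0/1000 × 0.9722 = 0.05930
  26: 1 × 57.6/1000 × 0.9687 = 0.05580
  27: 1 × 59.1/1000 × 0.9566 = 0.05654
  28: 1 × 54.6/1000 × 0.9486 = 0.05179
  29: 1 × 50.1/1000 × 0.9337 = 0.04678
Sum = 0.33586
NRR = 0.48309 × 0.33586 = 0.16225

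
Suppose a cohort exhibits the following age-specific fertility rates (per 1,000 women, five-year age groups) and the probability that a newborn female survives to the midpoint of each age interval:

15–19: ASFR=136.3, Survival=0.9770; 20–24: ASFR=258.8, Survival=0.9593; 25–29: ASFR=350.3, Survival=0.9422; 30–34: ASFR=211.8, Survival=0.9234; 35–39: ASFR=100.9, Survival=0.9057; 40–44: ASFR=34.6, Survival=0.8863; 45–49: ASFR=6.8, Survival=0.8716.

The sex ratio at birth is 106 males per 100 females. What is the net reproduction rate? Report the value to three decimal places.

2.512

Proportion female at birth = 100 / (100 + 106) = 0.48544.
Survival-weighted fertility by age (5·fₓ·Sₓ):
  15–19: 5 × 136.3/1000 × 0.9770 = 0.66583
  20–24: 5 × 258.8/1000 × 0.9593 = 1.24133
  25–29: 5 × 350.3/1000 × 0.9422 = 1.65026
  30–34: 5 × 211.8/1000 × 0.9234 = 0.97788
  35–39: 5 × 100.9/1000 × 0.9057 = 0.45693
  40–44: 5 × 34.6/1000 × 0.8863 = 0.15333
  45–49: 5 × 6.8/1000 × 0.8716 = 0.02963
Sum = 5.17519
NRR = 0.48544 × 5.17519 = 2.51224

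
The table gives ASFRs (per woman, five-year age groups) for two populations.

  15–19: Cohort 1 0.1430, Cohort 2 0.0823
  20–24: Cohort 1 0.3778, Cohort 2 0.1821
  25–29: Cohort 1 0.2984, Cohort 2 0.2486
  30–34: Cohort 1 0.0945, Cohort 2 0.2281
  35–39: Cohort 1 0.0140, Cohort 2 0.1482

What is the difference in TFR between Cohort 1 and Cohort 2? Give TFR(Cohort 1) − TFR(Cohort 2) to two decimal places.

0.19

Cohort 1:
  Sum of ASFRs = 0.1430 + 0.3778 + 0.2984 + 0.0945 + 0.0140 = 0.9277
  TFR = 5 × 0.9277 = 4.6385
Cohort 2:
  Sum of ASFRs = 0.0823 + 0.1821 + 0.2486 + 0.2281 + 0.1482 = 0.8893
  TFR = 5 × 0.8893 = 4.4465
Difference = 4.6385 − 4.4465 = 0.192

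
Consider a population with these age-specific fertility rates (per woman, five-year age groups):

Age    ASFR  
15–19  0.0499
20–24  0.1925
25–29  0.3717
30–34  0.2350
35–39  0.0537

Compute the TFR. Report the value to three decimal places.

Sum of ASFRs = 0.0499 + 0.1925 + 0.3717 + 0.2350 + 0.0537 = 0.9028
TFR = 5 × 0.9028 = 4.514

4.514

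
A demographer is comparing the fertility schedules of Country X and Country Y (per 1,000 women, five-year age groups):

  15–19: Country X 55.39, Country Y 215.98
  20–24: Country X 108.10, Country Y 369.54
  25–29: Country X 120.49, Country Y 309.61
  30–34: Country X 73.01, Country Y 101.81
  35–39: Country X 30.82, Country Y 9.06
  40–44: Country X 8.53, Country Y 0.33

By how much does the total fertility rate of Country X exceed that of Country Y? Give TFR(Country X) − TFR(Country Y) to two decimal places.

-3.05

Country X:
  Sum of ASFRs = 55.39 + 108.10 + 120.49 + 73.01 + 30.82 + 8.53 = 396.34
  TFR = 5 × 396.34 / 1000 = 1.9817
Country Y:
  Sum of ASFRs = 215.98 + 369.54 + 309.61 + 101.81 + 9.06 + 0.33 = 1006.33
  TFR = 5 × 1006.33 / 1000 = 5.03165
Difference = 1.9817 − 5.03165 = -3.04995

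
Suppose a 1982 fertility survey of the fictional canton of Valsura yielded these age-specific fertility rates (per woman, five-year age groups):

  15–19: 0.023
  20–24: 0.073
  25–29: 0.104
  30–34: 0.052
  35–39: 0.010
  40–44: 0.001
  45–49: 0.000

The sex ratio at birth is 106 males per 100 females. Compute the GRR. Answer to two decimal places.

0.64

Proportion female at birth = 100 / (100 + 106) = 0.48544.
Sum of ASFRs = 0.023 + 0.073 + 0.104 + 0.052 + 0.010 + 0.001 + 0.000 = 0.263
TFR = 5 × 0.263 = 1.315
GRR = 0.48544 × 1.315 = 0.63835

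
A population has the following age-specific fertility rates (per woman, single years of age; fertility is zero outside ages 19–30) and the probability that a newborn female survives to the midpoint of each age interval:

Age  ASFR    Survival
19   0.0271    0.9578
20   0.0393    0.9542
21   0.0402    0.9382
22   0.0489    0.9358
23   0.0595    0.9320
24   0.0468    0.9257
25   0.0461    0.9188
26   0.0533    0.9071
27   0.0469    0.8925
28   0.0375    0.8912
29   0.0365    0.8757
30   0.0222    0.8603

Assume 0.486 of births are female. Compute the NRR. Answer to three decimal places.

Proportion female at birth = 0.486.
Weighting each age-specific rate by interval width and survival:
  19: 1 × 0.0271 × 0.9578 = 0.02596
  20: 1 × 0.0393 × 0.9542 = 0.03750
  21: 1 × 0.0402 × 0.9382 = 0.03772
  22: 1 × 0.0489 × 0.9358 = 0.04576
  23: 1 × 0.0595 × 0.9320 = 0.05545
  24: 1 × 0.0468 × 0.9257 = 0.04332
  25: 1 × 0.0461 × 0.9188 = 0.04236
  26: 1 × 0.0533 × 0.9071 = 0.04835
  27: 1 × 0.0469 × 0.8925 = 0.04186
  28: 1 × 0.0375 × 0.8912 = 0.03342
  29: 1 × 0.0365 × 0.8757 = 0.03196
  30: 1 × 0.0222 × 0.8603 = 0.01910
Sum = 0.46276
NRR = 0.486 × 0.46276 = 0.22490
An NRR under 1 implies long-run decline under these rates.

0.225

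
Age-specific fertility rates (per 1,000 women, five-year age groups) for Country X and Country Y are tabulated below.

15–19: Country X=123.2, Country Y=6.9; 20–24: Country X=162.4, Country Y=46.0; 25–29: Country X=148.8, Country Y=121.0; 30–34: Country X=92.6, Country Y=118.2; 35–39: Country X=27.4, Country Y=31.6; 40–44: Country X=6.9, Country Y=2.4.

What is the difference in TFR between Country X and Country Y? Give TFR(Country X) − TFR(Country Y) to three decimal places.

Country X:
  Sum of ASFRs = 123.2 + 162.4 + 148.8 + 92.6 + 27.4 + 6.9 = 561.3
  TFR = 5 × 561.3 / 1000 = 2.8065
Country Y:
  Sum of ASFRs = 6.9 + 46.0 + 121.0 + 118.2 + 31.6 + 2.4 = 326.1
  TFR = 5 × 326.1 / 1000 = 1.6305
Difference = 2.8065 − 1.6305 = 1.176

1.176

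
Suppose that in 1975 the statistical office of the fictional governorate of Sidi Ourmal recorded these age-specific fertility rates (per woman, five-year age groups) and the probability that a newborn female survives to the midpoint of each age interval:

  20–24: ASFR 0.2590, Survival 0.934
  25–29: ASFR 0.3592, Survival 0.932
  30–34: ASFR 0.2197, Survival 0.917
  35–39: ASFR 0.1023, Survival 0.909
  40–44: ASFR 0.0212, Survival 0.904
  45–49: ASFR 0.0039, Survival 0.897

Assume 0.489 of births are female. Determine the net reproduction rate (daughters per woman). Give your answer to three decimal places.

2.185

Proportion female at birth = 0.489.
Weighting each age-specific rate by interval width and survival:
  20–24: 5 × 0.2590 × 0.934 = 1.20953
  25–29: 5 × 0.3592 × 0.932 = 1.67387
  30–34: 5 × 0.2197 × 0.917 = 1.00732
  35–39: 5 × 0.1023 × 0.909 = 0.46495
  40–44: 5 × 0.0212 × 0.904 = 0.09582
  45–49: 5 × 0.0039 × 0.897 = 0.01749
Sum = 4.46898
NRR = 0.489 × 4.46898 = 2.18533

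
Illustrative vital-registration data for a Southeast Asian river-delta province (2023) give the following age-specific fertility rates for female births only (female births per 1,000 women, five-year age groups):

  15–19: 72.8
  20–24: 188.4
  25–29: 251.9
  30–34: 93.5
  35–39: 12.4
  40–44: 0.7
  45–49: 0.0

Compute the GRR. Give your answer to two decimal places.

Sum of female ASFRs = 72.8 + 188.4 + 251.9 + 93.5 + 12.4 + 0.7 + 0.0 = 619.7
GRR = 5 × 619.7 / 1000 = 3.0985

3.10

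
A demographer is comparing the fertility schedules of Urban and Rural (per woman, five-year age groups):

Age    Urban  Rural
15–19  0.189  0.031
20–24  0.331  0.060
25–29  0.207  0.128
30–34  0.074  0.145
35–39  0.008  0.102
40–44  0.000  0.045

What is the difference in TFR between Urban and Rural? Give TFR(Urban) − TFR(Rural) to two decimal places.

1.49

Urban:
  Sum of ASFRs = 0.189 + 0.331 + 0.207 + 0.074 + 0.008 + 0.000 = 0.809
  TFR = 5 × 0.809 = 4.045
Rural:
  Sum of ASFRs = 0.031 + 0.060 + 0.128 + 0.145 + 0.102 + 0.045 = 0.511
  TFR = 5 × 0.511 = 2.555
Difference = 4.045 − 2.555 = 1.49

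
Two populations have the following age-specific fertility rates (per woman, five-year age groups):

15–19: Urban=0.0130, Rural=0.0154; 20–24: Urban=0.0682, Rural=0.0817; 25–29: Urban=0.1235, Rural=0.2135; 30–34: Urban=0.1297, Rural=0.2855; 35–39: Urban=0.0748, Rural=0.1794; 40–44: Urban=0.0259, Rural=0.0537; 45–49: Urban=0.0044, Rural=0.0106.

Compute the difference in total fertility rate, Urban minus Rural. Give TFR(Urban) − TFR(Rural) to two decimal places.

-2.00

Urban:
  Sum of ASFRs = 0.0130 + 0.0682 + 0.1235 + 0.1297 + 0.0748 + 0.0259 + 0.0044 = 0.4395
  TFR = 5 × 0.4395 = 2.1975
Rural:
  Sum of ASFRs = 0.0154 + 0.0817 + 0.2135 + 0.2855 + 0.1794 + 0.0537 + 0.0106 = 0.8398
  TFR = 5 × 0.8398 = 4.199
Difference = 2.1975 − 4.199 = -2.0015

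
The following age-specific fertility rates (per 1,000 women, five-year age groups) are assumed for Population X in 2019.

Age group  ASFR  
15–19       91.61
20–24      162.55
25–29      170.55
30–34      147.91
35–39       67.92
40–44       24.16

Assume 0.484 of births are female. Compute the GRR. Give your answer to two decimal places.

Proportion female at birth = 0.484.
Sum of ASFRs = 91.61 + 162.55 + 170.55 + 147.91 + 67.92 + 24.16 = 664.70
TFR = 5 × 664.70 / 1000 = 3.3235
GRR = 0.484 × 3.3235 = 1.60857

1.61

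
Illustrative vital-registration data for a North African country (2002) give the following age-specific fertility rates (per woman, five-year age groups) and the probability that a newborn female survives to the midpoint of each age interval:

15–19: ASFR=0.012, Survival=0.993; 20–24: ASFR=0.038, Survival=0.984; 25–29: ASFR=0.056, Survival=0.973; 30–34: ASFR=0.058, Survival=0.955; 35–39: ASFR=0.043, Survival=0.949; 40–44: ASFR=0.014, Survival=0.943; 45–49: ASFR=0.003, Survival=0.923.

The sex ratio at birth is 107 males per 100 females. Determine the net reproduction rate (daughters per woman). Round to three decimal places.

Proportion female at birth = 100 / (100 + 107) = 0.48309.
Per-age-group product (5 × ASFR × survival probability):
  15–19: 5 × 0.012 × 0.993 = 0.05958
  20–24: 5 × 0.038 × 0.984 = 0.18696
  25–29: 5 × 0.056 × 0.973 = 0.27244
  30–34: 5 × 0.058 × 0.955 = 0.27695
  35–39: 5 × 0.043 × 0.949 = 0.20404
  40–44: 5 × 0.014 × 0.943 = 0.06601
  45–49: 5 × 0.003 × 0.923 = 0.01385
Sum = 1.07983
NRR = 0.48309 × 1.07983 = 0.52166

0.522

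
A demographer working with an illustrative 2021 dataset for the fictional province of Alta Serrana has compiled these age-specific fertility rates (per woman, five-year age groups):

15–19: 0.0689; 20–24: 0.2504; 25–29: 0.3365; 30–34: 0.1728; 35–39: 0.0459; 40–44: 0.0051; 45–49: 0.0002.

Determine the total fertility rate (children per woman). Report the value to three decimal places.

4.399

Sum of ASFRs = 0.0689 + 0.2504 + 0.3365 + 0.1728 + 0.0459 + 0.0051 + 0.0002 = 0.8798
TFR = 5 × 0.8798 = 4.399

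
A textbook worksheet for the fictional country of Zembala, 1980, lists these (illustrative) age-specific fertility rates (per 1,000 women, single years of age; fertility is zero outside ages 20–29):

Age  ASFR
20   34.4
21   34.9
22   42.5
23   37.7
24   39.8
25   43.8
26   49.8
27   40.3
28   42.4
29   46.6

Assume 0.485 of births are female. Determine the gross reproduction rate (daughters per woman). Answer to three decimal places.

Proportion female at birth = 0.485.
Sum of ASFRs = 34.4 + 34.9 + 42.5 + 37.7 + 39.8 + 43.8 + 49.8 + 40.3 + 42.4 + 46.6 = 412.2
TFR = 412.2 / 1000 = 0.4122
GRR = 0.485 × 0.4122 = 0.19992

0.200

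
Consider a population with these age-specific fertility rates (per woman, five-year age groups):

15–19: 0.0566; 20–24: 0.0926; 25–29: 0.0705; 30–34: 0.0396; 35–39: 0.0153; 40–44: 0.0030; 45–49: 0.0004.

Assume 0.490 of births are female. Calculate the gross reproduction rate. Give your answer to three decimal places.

0.681

Proportion female at birth = 0.490.
Sum of ASFRs = 0.0566 + 0.0926 + 0.0705 + 0.0396 + 0.0153 + 0.0030 + 0.0004 = 0.2780
TFR = 5 × 0.2780 = 1.39
GRR = 0.490 × 1.39 = 0.68110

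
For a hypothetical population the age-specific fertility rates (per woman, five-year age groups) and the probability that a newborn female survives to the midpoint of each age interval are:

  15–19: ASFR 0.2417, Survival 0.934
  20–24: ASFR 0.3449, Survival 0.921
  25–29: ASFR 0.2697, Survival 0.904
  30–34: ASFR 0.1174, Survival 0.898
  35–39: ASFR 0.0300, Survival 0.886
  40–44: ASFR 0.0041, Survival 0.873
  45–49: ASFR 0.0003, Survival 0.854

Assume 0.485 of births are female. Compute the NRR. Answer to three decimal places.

2.238

Proportion female at birth = 0.485.
Each age group contributes 5 × ASFR × survival:
  15–19: 5 × 0.2417 × 0.934 = 1.12874
  20–24: 5 × 0.3449 × 0.921 = 1.58826
  25–29: 5 × 0.2697 × 0.904 = 1.21904
  30–34: 5 × 0.1174 × 0.898 = 0.52713
  35–39: 5 × 0.0300 × 0.886 = 0.13290
  40–44: 5 × 0.0041 × 0.873 = 0.01790
  45–49: 5 × 0.0003 × 0.854 = 0.00128
Sum = 4.61525
NRR = 0.485 × 4.61525 = 2.23840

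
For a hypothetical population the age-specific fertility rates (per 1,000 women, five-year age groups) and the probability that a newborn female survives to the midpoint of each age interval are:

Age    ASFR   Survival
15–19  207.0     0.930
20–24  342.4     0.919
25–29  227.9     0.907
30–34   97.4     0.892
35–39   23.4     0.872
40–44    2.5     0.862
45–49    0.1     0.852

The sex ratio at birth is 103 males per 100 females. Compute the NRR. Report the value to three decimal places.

2.028

Proportion female at birth = 100 / (100 + 103) = 0.49261.
Per-age-group product (5 × ASFR × survival probability):
  15–19: 5 × 207.0/1000 × 0.930 = 0.96255
  20–24: 5 × 342.4/1000 × 0.919 = 1.57333
  25–29: 5 × 227.9/1000 × 0.907 = 1.03353
  30–34: 5 × 97.4/1000 × 0.892 = 0.43440
  35–39: 5 × 23.4/1000 × 0.872 = 0.10202
  40–44: 5 × 2.5/1000 × 0.862 = 0.01078
  45–49: 5 × 0.1/1000 × 0.852 = 0.00043
Sum = 4.11704
NRR = 0.49261 × 4.11704 = 2.02810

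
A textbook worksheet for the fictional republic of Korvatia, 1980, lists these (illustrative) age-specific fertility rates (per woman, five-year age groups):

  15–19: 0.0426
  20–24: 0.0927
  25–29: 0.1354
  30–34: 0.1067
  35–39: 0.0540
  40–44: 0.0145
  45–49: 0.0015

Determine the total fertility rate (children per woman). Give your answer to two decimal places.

2.24

Sum of ASFRs = 0.0426 + 0.0927 + 0.1354 + 0.1067 + 0.0540 + 0.0145 + 0.0015 = 0.4474
TFR = 5 × 0.4474 = 2.237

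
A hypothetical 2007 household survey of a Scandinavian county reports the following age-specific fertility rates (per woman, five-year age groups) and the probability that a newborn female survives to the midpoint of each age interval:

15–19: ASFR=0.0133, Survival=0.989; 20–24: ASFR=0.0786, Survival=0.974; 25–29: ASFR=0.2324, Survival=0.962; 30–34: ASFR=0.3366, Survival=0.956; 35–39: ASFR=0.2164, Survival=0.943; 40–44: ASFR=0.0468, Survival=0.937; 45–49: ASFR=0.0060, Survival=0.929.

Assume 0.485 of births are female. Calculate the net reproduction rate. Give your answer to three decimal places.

Proportion female at birth = 0.485.
Each age group contributes 5 × ASFR × survival:
  15–19: 5 × 0.0133 × 0.989 = 0.06577
  20–24: 5 × 0.0786 × 0.974 = 0.38278
  25–29: 5 × 0.2324 × 0.962 = 1.11784
  30–34: 5 × 0.3366 × 0.956 = 1.60895
  35–39: 5 × 0.2164 × 0.943 = 1.02033
  40–44: 5 × 0.0468 × 0.937 = 0.21926
  45–49: 5 × 0.0060 × 0.929 = 0.02787
Sum = 4.44280
NRR = 0.485 × 4.44280 = 2.15476
With NRR above 1 the population is above replacement fertility.

2.155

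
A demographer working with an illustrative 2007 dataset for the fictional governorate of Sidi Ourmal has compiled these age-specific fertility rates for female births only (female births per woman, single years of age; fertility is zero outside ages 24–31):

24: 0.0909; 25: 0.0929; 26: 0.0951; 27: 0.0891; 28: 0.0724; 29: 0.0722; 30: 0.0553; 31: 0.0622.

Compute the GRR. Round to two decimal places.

Sum of female ASFRs = 0.0909 + 0.0929 + 0.0951 + 0.0891 + 0.0724 + 0.0722 + 0.0553 + 0.0622 = 0.6301
GRR = 0.6301

0.63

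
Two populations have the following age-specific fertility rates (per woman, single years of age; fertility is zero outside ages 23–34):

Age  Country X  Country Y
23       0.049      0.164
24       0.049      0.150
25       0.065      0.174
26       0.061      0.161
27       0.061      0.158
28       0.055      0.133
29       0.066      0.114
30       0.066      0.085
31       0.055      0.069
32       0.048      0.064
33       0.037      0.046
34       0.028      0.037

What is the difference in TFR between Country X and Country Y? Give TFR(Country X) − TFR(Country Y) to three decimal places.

Country X:
  Sum of ASFRs = 0.049 + 0.049 + 0.065 + 0.061 + 0.061 + 0.055 + 0.066 + 0.066 + 0.055 + 0.048 + 0.037 + 0.028 = 0.640
  TFR = 0.64
Country Y:
  Sum of ASFRs = 0.164 + 0.150 + 0.174 + 0.161 + 0.158 + 0.133 + 0.114 + 0.085 + 0.069 + 0.064 + 0.046 + 0.037 = 1.355
  TFR = 1.355
Difference = 0.64 − 1.355 = -0.715

-0.715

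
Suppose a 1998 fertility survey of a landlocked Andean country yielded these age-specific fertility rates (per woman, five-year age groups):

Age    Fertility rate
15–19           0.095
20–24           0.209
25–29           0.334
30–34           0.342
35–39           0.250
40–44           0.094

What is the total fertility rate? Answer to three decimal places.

Sum of ASFRs = 0.095 + 0.209 + 0.334 + 0.342 + 0.250 + 0.094 = 1.324
TFR = 5 × 1.324 = 6.62

6.620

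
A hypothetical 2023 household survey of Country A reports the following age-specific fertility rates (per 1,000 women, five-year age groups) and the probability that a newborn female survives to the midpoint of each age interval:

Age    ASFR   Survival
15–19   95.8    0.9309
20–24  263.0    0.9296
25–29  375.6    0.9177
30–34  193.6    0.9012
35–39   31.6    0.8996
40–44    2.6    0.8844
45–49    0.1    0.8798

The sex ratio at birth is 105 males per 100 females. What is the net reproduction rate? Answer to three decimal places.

Proportion female at birth = 100 / (100 + 105) = 0.48780.
Each age group contributes 5 × ASFR × survival:
  15–19: 5 × 95.8/1000 × 0.9309 = 0.44590
  20–24: 5 × 263.0/1000 × 0.9296 = 1.22242
  25–29: 5 × 375.6/1000 × 0.9177 = 1.72344
  30–34: 5 × 193.6/1000 × 0.9012 = 0.87236
  35–39: 5 × 31.6/1000 × 0.8996 = 0.14214
  40–44: 5 × 2.6/1000 × 0.8844 = 0.01150
  45–49: 5 × 0.1/1000 × 0.8798 = 0.00044
Sum = 4.41820
NRR = 0.48780 × 4.41820 = 2.15520
An NRR exceeding 1 indicates intrinsic growth under these rates.

2.155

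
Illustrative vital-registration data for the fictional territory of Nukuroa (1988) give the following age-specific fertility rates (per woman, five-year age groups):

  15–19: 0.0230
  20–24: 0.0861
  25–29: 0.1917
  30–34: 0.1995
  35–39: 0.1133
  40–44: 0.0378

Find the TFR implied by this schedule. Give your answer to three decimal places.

Sum of ASFRs = 0.0230 + 0.0861 + 0.1917 + 0.1995 + 0.1133 + 0.0378 = 0.6514
TFR = 5 × 0.6514 = 3.257

3.257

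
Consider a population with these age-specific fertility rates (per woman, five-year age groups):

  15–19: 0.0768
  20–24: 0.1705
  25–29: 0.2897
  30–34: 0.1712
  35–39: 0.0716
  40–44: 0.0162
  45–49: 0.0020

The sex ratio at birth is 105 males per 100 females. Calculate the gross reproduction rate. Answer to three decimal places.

Proportion female at birth = 100 / (100 + 105) = 0.48780.
Sum of ASFRs = 0.0768 + 0.1705 + 0.2897 + 0.1712 + 0.0716 + 0.0162 + 0.0020 = 0.7980
TFR = 5 × 0.7980 = 3.99
GRR = 0.48780 × 3.99 = 1.94632

1.946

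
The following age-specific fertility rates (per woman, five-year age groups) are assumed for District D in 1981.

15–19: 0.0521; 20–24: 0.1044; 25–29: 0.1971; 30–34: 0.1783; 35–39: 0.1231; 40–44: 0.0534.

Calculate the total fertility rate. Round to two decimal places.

Sum of ASFRs = 0.0521 + 0.1044 + 0.1971 + 0.1783 + 0.1231 + 0.0534 = 0.7084
TFR = 5 × 0.7084 = 3.542

3.54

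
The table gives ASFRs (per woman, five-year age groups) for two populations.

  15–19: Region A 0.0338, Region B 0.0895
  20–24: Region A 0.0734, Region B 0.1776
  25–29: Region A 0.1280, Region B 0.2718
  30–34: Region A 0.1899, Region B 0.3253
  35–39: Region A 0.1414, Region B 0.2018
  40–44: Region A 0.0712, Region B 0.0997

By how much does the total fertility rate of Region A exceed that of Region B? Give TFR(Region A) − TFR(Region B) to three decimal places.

Region A:
  Sum of ASFRs = 0.0338 + 0.0734 + 0.1280 + 0.1899 + 0.1414 + 0.0712 = 0.6377
  TFR = 5 × 0.6377 = 3.1885
Region B:
  Sum of ASFRs = 0.0895 + 0.1776 + 0.2718 + 0.3253 + 0.2018 + 0.0997 = 1.1657
  TFR = 5 × 1.1657 = 5.8285
Difference = 3.1885 − 5.8285 = -2.64

-2.640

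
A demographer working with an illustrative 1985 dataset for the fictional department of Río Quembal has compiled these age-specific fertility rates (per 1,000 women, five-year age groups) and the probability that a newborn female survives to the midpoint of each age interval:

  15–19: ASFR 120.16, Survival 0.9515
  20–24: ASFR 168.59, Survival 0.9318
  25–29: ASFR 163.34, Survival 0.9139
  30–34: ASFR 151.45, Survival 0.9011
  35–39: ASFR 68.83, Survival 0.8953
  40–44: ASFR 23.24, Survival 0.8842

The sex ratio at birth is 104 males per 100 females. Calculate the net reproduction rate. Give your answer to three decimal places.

Proportion female at birth = 100 / (100 + 104) = 0.49020.
Survival-weighted fertility by age (5·fₓ·Sₓ):
  15–19: 5 × 120.16/1000 × 0.9515 = 0.57166
  20–24: 5 × 168.59/1000 × 0.9318 = 0.78546
  25–29: 5 × 163.34/1000 × 0.9139 = 0.74638
  30–34: 5 × 151.45/1000 × 0.9011 = 0.68236
  35–39: 5 × 68.83/1000 × 0.8953 = 0.30812
  40–44: 5 × 23.24/1000 × 0.8842 = 0.10274
Sum = 3.19672
NRR = 0.49020 × 3.19672 = 1.56703
An NRR exceeding 1 indicates intrinsic growth under these rates.

1.567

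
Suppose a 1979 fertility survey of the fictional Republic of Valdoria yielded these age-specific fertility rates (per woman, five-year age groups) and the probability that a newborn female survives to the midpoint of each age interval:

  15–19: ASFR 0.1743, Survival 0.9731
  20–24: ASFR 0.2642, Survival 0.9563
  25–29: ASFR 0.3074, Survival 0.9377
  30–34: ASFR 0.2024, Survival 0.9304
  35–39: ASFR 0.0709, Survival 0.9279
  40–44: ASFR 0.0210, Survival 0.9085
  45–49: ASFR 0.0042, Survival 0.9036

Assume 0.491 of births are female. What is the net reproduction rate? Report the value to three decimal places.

Proportion female at birth = 0.491.
Each age group contributes 5 × ASFR × survival:
  15–19: 5 × 0.1743 × 0.9731 = 0.84806
  20–24: 5 × 0.2642 × 0.9563 = 1.26327
  25–29: 5 × 0.3074 × 0.9377 = 1.44124
  30–34: 5 × 0.2024 × 0.9304 = 0.94156
  35–39: 5 × 0.0709 × 0.9279 = 0.32894
  40–44: 5 × 0.0210 × 0.9085 = 0.09539
  45–49: 5 × 0.0042 × 0.9036 = 0.01898
Sum = 4.93744
NRR = 0.491 × 4.93744 = 2.42428
NRR > 1, so each generation more than replaces itself.

2.424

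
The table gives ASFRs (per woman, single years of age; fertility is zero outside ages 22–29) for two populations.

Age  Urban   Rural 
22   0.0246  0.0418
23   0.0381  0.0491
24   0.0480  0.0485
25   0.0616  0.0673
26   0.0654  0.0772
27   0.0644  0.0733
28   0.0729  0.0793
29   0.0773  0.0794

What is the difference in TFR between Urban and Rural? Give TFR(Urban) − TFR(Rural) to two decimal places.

-0.06

Urban:
  Sum of ASFRs = 0.0246 + 0.0381 + 0.0480 + 0.0616 + 0.0654 + 0.0644 + 0.0729 + 0.0773 = 0.4523
  TFR = 0.4523
Rural:
  Sum of ASFRs = 0.0418 + 0.0491 + 0.0485 + 0.0673 + 0.0772 + 0.0733 + 0.0793 + 0.0794 = 0.5159
  TFR = 0.5159
Difference = 0.4523 − 0.5159 = -0.0636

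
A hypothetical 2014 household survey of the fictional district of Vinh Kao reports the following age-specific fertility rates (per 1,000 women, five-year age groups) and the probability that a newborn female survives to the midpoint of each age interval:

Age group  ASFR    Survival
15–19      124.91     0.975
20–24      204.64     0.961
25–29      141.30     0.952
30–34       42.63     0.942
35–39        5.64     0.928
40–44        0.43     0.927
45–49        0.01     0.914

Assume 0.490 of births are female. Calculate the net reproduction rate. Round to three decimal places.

Proportion female at birth = 0.490.
Each age group contributes 5 × ASFR × survival:
  15–19: 5 × 124.91/1000 × 0.975 = 0.60894
  20–24: 5 × 204.64/1000 × 0.961 = 0.98330
  25–29: 5 × 141.30/1000 × 0.952 = 0.67259
  30–34: 5 × 42.63/1000 × 0.942 = 0.20079
  35–39: 5 × 5.64/1000 × 0.928 = 0.02617
  40–44: 5 × 0.43/1000 × 0.927 = 0.00199
  45–49: 5 × 0.01/1000 × 0.914 = 0.00005
Sum = 2.49383
NRR = 0.490 × 2.49383 = 1.22198
An NRR exceeding 1 indicates intrinsic growth under these rates.

1.222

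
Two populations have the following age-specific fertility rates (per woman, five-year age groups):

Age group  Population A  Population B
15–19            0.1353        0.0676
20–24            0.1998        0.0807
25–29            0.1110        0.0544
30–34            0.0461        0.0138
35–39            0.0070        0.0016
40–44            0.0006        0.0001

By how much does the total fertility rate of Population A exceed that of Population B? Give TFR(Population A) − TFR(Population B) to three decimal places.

Population A:
  Sum of ASFRs = 0.1353 + 0.1998 + 0.1110 + 0.0461 + 0.0070 + 0.0006 = 0.4998
  TFR = 5 × 0.4998 = 2.499
Population B:
  Sum of ASFRs = 0.0676 + 0.0807 + 0.0544 + 0.0138 + 0.0016 + 0.0001 = 0.2182
  TFR = 5 × 0.2182 = 1.091
Difference = 2.499 − 1.091 = 1.408

1.408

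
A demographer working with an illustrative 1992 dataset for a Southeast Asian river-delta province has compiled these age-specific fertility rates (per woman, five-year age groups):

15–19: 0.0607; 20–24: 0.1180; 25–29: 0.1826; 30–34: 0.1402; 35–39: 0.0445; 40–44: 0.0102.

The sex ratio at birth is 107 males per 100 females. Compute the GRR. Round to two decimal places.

Proportion female at birth = 100 / (100 + 107) = 0.48309.
Sum of ASFRs = 0.0607 + 0.1180 + 0.1826 + 0.1402 + 0.0445 + 0.0102 = 0.5562
TFR = 5 × 0.5562 = 2.781
GRR = 0.48309 × 2.781 = 1.34347

1.34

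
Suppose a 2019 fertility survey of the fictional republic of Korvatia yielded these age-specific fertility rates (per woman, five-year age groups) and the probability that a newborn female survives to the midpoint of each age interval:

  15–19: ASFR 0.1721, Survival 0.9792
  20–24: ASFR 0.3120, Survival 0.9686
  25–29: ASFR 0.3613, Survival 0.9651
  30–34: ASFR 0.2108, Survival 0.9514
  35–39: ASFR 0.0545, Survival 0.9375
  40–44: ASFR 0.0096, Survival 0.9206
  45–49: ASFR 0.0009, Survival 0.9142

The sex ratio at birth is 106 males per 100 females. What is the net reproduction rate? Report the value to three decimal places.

Proportion female at birth = 100 / (100 + 106) = 0.48544.
Weighting each age-specific rate by interval width and survival:
  15–19: 5 × 0.1721 × 0.9792 = 0.84260
  20–24: 5 × 0.3120 × 0.9686 = 1.51102
  25–29: 5 × 0.3613 × 0.9651 = 1.74345
  30–34: 5 × 0.2108 × 0.9514 = 1.00278
  35–39: 5 × 0.0545 × 0.9375 = 0.25547
  40–44: 5 × 0.0096 × 0.9206 = 0.04419
  45–49: 5 × 0.0009 × 0.9142 = 0.00411
Sum = 5.40362
NRR = 0.48544 × 5.40362 = 2.62313

2.623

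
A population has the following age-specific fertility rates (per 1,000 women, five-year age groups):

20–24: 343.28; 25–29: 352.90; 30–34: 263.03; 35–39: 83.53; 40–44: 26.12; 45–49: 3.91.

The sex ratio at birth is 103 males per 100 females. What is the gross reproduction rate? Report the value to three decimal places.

2.642

Proportion female at birth = 100 / (100 + 103) = 0.49261.
Sum of ASFRs = 343.28 + 352.90 + 263.03 + 83.53 + 26.12 + 3.91 = 1072.77
TFR = 5 × 1072.77 / 1000 = 5.36385
GRR = 0.49261 × 5.36385 = 2.64229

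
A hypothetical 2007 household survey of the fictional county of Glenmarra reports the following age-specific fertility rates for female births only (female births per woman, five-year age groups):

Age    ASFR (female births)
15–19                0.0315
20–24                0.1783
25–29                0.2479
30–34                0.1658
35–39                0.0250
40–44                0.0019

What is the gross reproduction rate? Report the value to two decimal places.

3.25

Sum of female ASFRs = 0.0315 + 0.1783 + 0.2479 + 0.1658 + 0.0250 + 0.0019 = 0.6504
GRR = 5 × 0.6504 = 3.252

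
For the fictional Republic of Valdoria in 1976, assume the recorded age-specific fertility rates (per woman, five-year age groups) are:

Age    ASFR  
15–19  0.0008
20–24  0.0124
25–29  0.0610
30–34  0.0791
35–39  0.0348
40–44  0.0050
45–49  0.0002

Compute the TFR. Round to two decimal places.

0.97

Sum of ASFRs = 0.0008 + 0.0124 + 0.0610 + 0.0791 + 0.0348 + 0.0050 + 0.0002 = 0.1933
TFR = 5 × 0.1933 = 0.9665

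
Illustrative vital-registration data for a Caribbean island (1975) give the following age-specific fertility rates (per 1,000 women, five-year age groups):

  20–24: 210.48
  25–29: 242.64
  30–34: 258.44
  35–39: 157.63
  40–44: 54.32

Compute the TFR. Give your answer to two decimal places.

Sum of ASFRs = 210.48 + 242.64 + 258.44 + 157.63 + 54.32 = 923.51
TFR = 5 × 923.51 / 1000 = 4.61755

4.62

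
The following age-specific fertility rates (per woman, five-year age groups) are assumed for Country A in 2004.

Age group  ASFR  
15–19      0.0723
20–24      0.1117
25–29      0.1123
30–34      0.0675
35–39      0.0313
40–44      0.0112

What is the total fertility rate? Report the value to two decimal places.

Sum of ASFRs = 0.0723 + 0.1117 + 0.1123 + 0.0675 + 0.0313 + 0.0112 = 0.4063
TFR = 5 × 0.4063 = 2.0315

2.03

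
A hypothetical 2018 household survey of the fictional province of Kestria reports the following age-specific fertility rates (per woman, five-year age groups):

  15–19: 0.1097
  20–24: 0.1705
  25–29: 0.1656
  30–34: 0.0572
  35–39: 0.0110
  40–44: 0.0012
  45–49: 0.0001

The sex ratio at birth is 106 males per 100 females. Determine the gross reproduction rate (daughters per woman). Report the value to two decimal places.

Proportion female at birth = 100 / (100 + 106) = 0.48544.
Sum of ASFRs = 0.1097 + 0.1705 + 0.1656 + 0.0572 + 0.0110 + 0.0012 + 0.0001 = 0.5153
TFR = 5 × 0.5153 = 2.5765
GRR = 0.48544 × 2.5765 = 1.25074

1.25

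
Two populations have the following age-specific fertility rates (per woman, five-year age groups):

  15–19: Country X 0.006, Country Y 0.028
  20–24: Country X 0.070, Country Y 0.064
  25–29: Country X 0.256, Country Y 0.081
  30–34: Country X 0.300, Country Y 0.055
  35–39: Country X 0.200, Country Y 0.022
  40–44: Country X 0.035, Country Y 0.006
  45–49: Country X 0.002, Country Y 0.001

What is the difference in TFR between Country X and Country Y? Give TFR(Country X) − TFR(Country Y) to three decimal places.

3.060

Country X:
  Sum of ASFRs = 0.006 + 0.070 + 0.256 + 0.300 + 0.200 + 0.035 + 0.002 = 0.869
  TFR = 5 × 0.869 = 4.345
Country Y:
  Sum of ASFRs = 0.028 + 0.064 + 0.081 + 0.055 + 0.022 + 0.006 + 0.001 = 0.257
  TFR = 5 × 0.257 = 1.285
Difference = 4.345 − 1.285 = 3.06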